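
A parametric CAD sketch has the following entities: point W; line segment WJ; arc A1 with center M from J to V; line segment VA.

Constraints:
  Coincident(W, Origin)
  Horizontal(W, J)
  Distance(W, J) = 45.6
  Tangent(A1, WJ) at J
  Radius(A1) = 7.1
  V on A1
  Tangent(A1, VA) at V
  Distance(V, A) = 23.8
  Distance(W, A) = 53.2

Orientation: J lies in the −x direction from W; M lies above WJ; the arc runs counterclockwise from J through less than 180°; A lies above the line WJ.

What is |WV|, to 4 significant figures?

39.49

W is at the origin; W and J share the same y with |WJ| = 45.6 and J on the −x side, so J = (-45.60, 0.000). Since A1 is tangent to WJ there, MJ ⟂ WJ, so M = J + (0, 7.1) = (-45.60, 7.100). Since MV ⟂ VA (tangency), |MA| = √(7.1² + 23.8²) = 24.84 regardless of where V sits on A1. So A lies on both circle(W, 53.2) and circle(M, 24.84); the above-WJ intersection is A = (-42.68, 31.76). V is the foot of the tangent from A: V = (-38.60, 8.315).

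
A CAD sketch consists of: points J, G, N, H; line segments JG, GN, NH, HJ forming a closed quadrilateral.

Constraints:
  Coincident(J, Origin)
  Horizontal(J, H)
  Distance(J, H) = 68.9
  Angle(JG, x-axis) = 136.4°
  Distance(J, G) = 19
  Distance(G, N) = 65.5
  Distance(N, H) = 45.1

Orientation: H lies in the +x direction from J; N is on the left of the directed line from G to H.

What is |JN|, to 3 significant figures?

60.6

J is at the origin; JH is horizontal with |JH| = 68.9 and H in +x, so H = (68.9, 0). JG runs at 136.4° with |JG| = 19.0, so G = (-13.8, 13.1). N is determined by |GN| = 65.5 and |NH| = 45.1 together: it lies at the intersection of circle(G, 65.5) and circle(H, 45.1). With |GH| = 83.7, the foot of the radical line on GH is 55.3 from G and the perpendicular offset is √(65.5² − 55.3²) = 35.1. Taking the left-of-GH solution: N = (46.4, 39.1).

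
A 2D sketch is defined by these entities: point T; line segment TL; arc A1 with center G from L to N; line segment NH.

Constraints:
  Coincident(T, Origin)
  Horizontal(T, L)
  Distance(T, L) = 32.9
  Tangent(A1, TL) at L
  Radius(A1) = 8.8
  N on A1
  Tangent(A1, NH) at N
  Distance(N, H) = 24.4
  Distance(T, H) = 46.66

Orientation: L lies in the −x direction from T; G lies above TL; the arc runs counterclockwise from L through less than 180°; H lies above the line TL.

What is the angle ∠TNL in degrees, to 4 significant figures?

102.3°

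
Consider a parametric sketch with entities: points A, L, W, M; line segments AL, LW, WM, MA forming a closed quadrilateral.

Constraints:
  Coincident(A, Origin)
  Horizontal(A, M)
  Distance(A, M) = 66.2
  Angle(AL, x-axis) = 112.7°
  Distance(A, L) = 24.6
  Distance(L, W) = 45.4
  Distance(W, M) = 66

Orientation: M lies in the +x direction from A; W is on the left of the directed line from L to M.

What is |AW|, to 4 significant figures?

57.68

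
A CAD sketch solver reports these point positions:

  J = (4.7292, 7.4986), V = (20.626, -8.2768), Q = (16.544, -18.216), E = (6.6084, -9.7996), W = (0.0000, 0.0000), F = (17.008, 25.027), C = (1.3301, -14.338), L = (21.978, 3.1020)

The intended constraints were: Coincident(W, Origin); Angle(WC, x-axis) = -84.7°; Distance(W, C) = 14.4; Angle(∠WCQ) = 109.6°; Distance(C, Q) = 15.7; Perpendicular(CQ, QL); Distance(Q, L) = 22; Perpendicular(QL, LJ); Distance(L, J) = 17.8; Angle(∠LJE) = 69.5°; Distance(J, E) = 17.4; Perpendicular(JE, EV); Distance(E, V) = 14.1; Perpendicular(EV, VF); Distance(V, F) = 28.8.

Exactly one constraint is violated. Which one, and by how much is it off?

Distance(V, F) = 28.8 — off by 4.70.

W = (0.00, 0.00) ✓; WC at -84.70° ✓; |WC| = 14.40 ✓; ∠WCQ = 109.6° ✓; |CQ| = 15.70 ✓; ∠(CQ, QL) = 90.00° ✓; |QL| = 22.00 ✓; ∠(QL, LJ) = 90.00° ✓; |LJ| = 17.80 ✓; ∠LJE = 69.50° ✓; |JE| = 17.40 ✓; ∠(JE, EV) = 90.00° ✓; |EV| = 14.10 ✓; ∠(EV, VF) = 90.00° ✓; |VF| = 33.50 ✗.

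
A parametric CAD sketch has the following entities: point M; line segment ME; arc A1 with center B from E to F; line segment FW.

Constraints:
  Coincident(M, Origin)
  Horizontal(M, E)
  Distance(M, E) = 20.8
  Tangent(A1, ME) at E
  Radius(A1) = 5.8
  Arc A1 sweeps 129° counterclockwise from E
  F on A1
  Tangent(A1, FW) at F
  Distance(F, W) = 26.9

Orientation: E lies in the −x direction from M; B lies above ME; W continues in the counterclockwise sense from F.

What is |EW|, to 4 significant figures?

32.80

M is at the origin; ME is horizontal with |ME| = 20.8 and E on the −x side, so E = (-20.80, 0.000). Tangency of A1 to ME means the radius BE is perpendicular to ME, so B = E + (0, 5.8) = (-20.80, 5.800). On A1, E sits at bearing -90° from B; a 129° counterclockwise sweep puts F at bearing 39°, so F = B + 5.8·(cos 39°, sin 39°) = (-16.29, 9.450). The tangent condition forces BF to be normal to FW, so FW runs along (−sin 39°, cos 39°); with |FW| = 26.9, W = (-33.22, 30.36). Then |EW| = |W − E| = 32.80.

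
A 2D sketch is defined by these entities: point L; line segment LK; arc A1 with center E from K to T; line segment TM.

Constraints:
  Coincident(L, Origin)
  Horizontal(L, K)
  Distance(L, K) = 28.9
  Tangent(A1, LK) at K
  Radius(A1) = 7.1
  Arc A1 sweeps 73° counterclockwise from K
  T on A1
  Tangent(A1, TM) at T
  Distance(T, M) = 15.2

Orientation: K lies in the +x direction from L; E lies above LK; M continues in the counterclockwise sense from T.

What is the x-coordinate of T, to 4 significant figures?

35.69

L is at the origin; L and K share the same y with |LK| = 28.9 and K on the +x side, so K = (28.90, 0.000). A1 meets LK tangentially, so EK is at right angles to LK, so E = K + (0, 7.1) = (28.90, 7.100). On A1, K sits at bearing -90° from E; a 73° counterclockwise sweep puts T at bearing -17°, so T = E + 7.1·(cos -17°, sin -17°) = (35.69, 5.024). So T.x = 35.69.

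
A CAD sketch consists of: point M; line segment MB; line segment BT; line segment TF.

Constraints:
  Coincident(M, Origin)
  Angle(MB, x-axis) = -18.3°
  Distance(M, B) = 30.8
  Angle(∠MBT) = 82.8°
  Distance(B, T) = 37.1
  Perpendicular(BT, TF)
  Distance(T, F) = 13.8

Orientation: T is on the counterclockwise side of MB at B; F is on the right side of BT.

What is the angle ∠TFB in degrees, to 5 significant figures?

69.596°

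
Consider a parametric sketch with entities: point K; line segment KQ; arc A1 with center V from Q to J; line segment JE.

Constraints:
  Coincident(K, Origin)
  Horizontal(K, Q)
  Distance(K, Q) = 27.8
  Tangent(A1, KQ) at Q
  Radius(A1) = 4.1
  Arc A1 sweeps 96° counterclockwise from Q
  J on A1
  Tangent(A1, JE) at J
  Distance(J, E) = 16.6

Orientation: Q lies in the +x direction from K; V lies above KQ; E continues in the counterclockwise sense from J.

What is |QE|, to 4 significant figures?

21.17

K is at the origin; K and Q share the same y with |KQ| = 27.8 and Q on the +x side, so Q = (27.80, 0.000). The tangent condition forces VQ to be normal to KQ, so V = Q + (0, 4.1) = (27.80, 4.100). On A1, Q sits at bearing -90° from V; a 96° counterclockwise sweep puts J at bearing 6°, so J = V + 4.1·(cos 6°, sin 6°) = (31.88, 4.529). A1 meets JE tangentially, so VJ is at right angles to JE, so JE runs along (−sin 6°, cos 6°); with |JE| = 16.6, E = (30.14, 21.04). Then |QE| = |E − Q| = 21.17.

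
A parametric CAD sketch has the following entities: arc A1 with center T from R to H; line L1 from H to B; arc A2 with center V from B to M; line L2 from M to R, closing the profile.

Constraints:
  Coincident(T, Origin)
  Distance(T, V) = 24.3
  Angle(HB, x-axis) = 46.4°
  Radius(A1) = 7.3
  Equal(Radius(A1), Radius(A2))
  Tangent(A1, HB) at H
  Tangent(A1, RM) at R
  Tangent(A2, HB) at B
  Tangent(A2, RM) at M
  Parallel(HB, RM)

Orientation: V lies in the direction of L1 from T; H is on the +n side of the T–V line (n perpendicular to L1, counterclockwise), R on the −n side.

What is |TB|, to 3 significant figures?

25.4

Tangency of A1 to both parallel lines with radius 7.3 puts H and R at T ± 7.3·n: H = (-5.29, 5.03), R = (5.29, -5.03). Equal radii place B and M the same way about V: B = V + 7.3·n = (11.5, 22.6), M = V − 7.3·n = (22.0, 12.6). Then |TB| = |B − T| = 25.4.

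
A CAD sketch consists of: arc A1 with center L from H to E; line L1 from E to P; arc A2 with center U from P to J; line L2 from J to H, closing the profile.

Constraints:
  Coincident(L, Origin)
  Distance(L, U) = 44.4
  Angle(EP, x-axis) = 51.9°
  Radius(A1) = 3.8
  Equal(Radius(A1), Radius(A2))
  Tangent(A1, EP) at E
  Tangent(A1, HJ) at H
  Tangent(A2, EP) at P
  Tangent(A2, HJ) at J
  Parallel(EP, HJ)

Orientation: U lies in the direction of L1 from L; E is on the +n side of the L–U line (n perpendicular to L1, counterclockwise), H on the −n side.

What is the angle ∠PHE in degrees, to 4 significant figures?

80.29°

The slot axis is L1's direction at 51.9°, so u = (cos 51.9°, sin 51.9°) = (0.6170, 0.7869) and n = (−sin 51.9°, cos 51.9°) = (-0.7869, 0.6170). L is at the origin and U lies 44.4 along u from L, so U = 44.4·u = (27.40, 34.94). Tangency of A1 to both parallel lines with radius 3.8 puts E and H at L ± 3.8·n: E = (-2.990, 2.345), H = (2.990, -2.345). Equal radii place P and J the same way about U: P = U + 3.8·n = (24.41, 37.28), J = U − 3.8·n = (30.39, 32.60). Then cos ∠PHE = HP·HE / (|HP||HE|), giving 80.29°.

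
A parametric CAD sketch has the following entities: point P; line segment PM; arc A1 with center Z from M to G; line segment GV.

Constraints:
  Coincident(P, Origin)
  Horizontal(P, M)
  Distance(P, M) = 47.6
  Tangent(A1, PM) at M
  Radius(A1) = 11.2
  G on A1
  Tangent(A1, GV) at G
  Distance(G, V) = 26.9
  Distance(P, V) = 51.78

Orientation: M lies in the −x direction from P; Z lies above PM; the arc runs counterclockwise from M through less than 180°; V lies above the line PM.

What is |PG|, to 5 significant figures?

37.980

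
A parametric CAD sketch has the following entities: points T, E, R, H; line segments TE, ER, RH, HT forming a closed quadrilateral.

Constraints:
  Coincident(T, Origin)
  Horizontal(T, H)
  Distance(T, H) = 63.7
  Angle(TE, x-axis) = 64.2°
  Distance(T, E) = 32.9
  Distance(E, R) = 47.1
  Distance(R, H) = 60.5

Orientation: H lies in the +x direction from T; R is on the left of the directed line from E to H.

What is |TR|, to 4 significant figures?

78.11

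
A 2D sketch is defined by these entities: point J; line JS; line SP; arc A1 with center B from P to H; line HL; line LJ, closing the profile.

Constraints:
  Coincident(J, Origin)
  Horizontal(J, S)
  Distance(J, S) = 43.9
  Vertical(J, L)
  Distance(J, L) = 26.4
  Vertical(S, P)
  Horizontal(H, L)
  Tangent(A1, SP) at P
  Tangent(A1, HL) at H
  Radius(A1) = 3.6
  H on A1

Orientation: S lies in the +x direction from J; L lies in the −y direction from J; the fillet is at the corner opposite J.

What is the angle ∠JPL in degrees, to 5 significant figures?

32.134°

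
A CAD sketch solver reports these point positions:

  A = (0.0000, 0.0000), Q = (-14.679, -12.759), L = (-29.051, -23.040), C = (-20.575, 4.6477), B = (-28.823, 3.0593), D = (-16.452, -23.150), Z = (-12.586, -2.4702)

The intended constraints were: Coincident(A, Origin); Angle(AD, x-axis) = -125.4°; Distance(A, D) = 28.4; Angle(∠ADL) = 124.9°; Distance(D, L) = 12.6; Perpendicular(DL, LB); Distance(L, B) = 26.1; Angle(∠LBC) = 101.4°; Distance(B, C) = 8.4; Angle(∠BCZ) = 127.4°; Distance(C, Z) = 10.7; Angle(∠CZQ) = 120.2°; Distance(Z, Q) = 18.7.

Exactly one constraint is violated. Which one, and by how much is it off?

Distance(Z, Q) = 18.7 — off by 8.20.

A = (0.00, 0.00) ✓; AD at -125.4° ✓; |AD| = 28.40 ✓; ∠ADL = 124.9° ✓; |DL| = 12.60 ✓; ∠(DL, LB) = 90.00° ✓; |LB| = 26.10 ✓; ∠LBC = 101.4° ✓; |BC| = 8.400 ✓; ∠BCZ = 127.4° ✓; |CZ| = 10.70 ✓; ∠CZQ = 120.2° ✓; |ZQ| = 10.50 ✗.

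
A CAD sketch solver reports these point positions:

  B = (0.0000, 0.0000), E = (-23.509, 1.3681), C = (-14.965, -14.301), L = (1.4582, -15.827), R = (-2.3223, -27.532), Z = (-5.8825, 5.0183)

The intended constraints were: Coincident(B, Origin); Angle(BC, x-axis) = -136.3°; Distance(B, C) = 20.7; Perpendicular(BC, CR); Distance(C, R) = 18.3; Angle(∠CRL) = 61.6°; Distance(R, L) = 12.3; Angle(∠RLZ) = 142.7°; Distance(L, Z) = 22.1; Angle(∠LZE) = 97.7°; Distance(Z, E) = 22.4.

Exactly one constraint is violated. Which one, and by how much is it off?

Distance(Z, E) = 22.4 — off by 4.40.

B = (0.00, 0.00) ✓; BC at -136.3° ✓; |BC| = 20.70 ✓; ∠(BC, CR) = 90.00° ✓; |CR| = 18.30 ✓; ∠CRL = 61.60° ✓; |RL| = 12.30 ✓; ∠RLZ = 142.7° ✓; |LZ| = 22.10 ✓; ∠LZE = 97.70° ✓; |ZE| = 18.00 ✗.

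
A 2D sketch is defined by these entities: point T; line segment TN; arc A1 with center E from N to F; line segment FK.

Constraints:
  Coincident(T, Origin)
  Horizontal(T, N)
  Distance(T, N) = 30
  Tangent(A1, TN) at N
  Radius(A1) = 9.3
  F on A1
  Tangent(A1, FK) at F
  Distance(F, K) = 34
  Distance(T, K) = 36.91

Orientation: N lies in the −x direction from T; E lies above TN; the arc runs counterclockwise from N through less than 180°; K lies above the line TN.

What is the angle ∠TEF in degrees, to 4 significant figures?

7.743°

Checks: |EF| = 9.300 ✓; ∠(EF, FK) = 90.00° ✓; |FK| = 34.00 ✓; |TK| = 36.91 ✓.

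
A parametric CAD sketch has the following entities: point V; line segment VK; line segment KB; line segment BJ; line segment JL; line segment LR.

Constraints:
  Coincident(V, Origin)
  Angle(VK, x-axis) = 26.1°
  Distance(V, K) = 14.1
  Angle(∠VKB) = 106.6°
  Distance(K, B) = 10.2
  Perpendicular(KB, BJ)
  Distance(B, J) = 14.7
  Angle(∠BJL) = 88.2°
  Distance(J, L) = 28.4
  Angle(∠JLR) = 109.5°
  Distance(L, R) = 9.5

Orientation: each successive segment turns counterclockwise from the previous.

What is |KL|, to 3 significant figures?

22.8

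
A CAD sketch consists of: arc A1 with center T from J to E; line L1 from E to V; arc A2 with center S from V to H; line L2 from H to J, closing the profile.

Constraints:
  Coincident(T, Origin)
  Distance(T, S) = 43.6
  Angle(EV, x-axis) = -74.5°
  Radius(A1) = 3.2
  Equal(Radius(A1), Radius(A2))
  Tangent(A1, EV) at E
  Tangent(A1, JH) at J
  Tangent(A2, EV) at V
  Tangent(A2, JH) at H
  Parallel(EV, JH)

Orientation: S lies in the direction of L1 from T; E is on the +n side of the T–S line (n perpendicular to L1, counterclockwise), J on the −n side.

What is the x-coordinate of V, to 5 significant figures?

14.735

The slot axis is L1's direction at -74.5°, so u = (cos -74.5°, sin -74.5°) = (0.26724, -0.96363) and n = (−sin -74.5°, cos -74.5°) = (0.96363, 0.26724). T is at the origin and S lies 43.6 along u from T, so S = 43.6·u = (11.652, -42.014). Tangency of A1 to both parallel lines with radius 3.2 puts E and J at T ± 3.2·n: E = (3.0836, 0.85516), J = (-3.0836, -0.85516). Equal radii place V and H the same way about S: V = S + 3.2·n = (14.735, -41.159), H = S − 3.2·n = (8.5680, -42.869). So V.x = 14.735.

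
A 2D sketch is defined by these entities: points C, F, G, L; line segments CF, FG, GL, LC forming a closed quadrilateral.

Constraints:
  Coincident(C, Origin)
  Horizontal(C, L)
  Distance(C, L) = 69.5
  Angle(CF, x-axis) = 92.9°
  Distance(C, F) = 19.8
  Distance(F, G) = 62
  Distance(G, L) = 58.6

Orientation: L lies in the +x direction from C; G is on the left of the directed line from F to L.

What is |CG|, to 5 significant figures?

74.403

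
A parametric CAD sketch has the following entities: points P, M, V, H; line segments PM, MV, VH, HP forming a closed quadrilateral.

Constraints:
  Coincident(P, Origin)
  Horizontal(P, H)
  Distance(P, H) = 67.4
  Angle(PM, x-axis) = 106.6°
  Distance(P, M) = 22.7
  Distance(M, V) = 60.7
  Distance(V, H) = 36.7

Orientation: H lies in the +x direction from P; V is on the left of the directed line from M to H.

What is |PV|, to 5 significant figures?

62.853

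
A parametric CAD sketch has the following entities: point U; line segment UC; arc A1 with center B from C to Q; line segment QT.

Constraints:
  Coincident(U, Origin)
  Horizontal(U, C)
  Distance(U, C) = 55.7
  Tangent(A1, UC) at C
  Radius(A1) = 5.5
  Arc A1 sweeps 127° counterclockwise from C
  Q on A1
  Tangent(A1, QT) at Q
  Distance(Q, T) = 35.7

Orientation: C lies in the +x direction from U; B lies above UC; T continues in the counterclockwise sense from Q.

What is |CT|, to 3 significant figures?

41.0

U is at the origin; UC is horizontal with |UC| = 55.7 and C on the +x side, so C = (55.7, 0.00). Since A1 is tangent to UC there, BC ⟂ UC, so B = C + (0, 5.5) = (55.7, 5.50). On A1, C sits at bearing -90° from B; a 127° counterclockwise sweep puts Q at bearing 37°, so Q = B + 5.5·(cos 37°, sin 37°) = (60.1, 8.81). The tangent condition forces BQ to be normal to QT, so QT runs along (−sin 37°, cos 37°); with |QT| = 35.7, T = (38.6, 37.3). Then |CT| = |T − C| = 41.0.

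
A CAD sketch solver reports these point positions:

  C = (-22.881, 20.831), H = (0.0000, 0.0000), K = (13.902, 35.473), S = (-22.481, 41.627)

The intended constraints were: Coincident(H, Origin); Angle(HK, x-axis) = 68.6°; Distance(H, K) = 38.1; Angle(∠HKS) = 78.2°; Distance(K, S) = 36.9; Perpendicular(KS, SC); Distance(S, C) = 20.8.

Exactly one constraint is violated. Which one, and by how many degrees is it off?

Perpendicular(KS, SC) — off by 8.50°.

H = (0.00, 0.00) ✓; HK at 68.60° ✓; |HK| = 38.10 ✓; ∠HKS = 78.20° ✓; |KS| = 36.90 ✓; ∠(KS, SC) = 98.50° ✗; |SC| = 20.80 ✓.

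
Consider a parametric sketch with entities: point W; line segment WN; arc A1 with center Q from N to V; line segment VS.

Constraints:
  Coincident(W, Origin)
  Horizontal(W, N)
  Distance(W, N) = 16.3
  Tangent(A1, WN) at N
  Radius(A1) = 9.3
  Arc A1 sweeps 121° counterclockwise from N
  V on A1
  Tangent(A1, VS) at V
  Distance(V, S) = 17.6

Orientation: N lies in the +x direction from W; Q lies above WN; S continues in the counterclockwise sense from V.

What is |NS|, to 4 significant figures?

29.20

W is at the origin; W and N share the same y with |WN| = 16.3 and N on the +x side, so N = (16.30, 0.000). The tangent condition forces QN to be normal to WN, so Q = N + (0, 9.3) = (16.30, 9.300). On A1, N sits at bearing -90° from Q; a 121° counterclockwise sweep puts V at bearing 31°, so V = Q + 9.3·(cos 31°, sin 31°) = (24.27, 14.09). A1 meets VS tangentially, so QV is at right angles to VS, so VS runs along (−sin 31°, cos 31°); with |VS| = 17.6, S = (15.21, 29.18). Then |NS| = |S − N| = 29.20.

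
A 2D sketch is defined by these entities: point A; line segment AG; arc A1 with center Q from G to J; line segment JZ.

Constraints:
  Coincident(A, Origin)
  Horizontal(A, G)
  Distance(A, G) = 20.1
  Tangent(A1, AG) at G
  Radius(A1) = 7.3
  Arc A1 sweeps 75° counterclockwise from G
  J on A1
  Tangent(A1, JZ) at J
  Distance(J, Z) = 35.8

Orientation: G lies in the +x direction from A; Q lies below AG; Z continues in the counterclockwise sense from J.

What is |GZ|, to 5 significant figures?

43.191

A is at the origin; A and G share the same y with |AG| = 20.1 and G on the +x side, so G = (20.100, 0.0000). The tangent condition forces QG to be normal to AG, so Q = G + (0, -7.3) = (20.100, -7.3000). On A1, G sits at bearing 90° from Q; a 75° counterclockwise sweep puts J at bearing 165°, so J = Q + 7.3·(cos 165°, sin 165°) = (13.049, -5.4106). A1 meets JZ tangentially, so QJ is at right angles to JZ, so JZ runs along (−sin 165°, cos 165°); with |JZ| = 35.8, Z = (3.7830, -39.991). Then |GZ| = |Z − G| = 43.191.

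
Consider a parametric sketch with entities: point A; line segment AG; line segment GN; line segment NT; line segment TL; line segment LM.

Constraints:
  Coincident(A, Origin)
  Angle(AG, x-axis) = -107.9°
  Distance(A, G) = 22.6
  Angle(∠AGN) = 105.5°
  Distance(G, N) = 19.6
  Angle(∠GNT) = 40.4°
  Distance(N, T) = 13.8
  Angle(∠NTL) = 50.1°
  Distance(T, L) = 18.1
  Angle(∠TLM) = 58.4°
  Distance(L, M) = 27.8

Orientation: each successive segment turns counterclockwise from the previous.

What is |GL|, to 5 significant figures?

12.791

A is at the origin; AG runs at -107.9° with length 22.6, so G = (-6.9463, -21.506). ∠AGN = 105.5° gives GN at -33.400° from the x-axis; with |GN| = 19.6, N = (9.4168, -32.295). ∠GNT = 40.4° gives NT at 106.20° from the x-axis; with |NT| = 13.8, T = (5.5667, -19.043). ∠NTL = 50.1° gives TL at -123.90° from the x-axis; with |TL| = 18.1, L = (-4.5285, -34.067). Then |GL| = |L − G| = 12.791.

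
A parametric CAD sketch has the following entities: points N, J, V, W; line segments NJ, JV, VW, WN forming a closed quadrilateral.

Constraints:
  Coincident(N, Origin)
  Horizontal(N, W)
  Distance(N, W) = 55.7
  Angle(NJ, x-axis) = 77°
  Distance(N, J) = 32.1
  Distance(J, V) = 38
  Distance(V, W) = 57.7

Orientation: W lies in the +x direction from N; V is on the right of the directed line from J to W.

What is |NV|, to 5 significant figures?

5.9118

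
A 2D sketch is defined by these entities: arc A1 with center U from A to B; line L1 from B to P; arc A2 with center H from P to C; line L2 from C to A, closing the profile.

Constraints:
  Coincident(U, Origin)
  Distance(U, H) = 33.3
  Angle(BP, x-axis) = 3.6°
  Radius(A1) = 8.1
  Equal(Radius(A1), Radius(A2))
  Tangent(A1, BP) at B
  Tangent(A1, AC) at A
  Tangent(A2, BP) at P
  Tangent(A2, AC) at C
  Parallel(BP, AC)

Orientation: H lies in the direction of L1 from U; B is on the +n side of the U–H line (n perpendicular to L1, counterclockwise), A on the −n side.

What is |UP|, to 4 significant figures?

34.27

The slot axis is L1's direction at 3.6°, so u = (cos 3.6°, sin 3.6°) = (0.9980, 0.06279) and n = (−sin 3.6°, cos 3.6°) = (-0.06279, 0.9980). U is at the origin and H lies 33.3 along u from U, so H = 33.3·u = (33.23, 2.091). Tangency of A1 to both parallel lines with radius 8.1 puts B and A at U ± 8.1·n: B = (-0.5086, 8.084), A = (0.5086, -8.084). Equal radii place P and C the same way about H: P = H + 8.1·n = (32.73, 10.17), C = H − 8.1·n = (33.74, -5.993). Then |UP| = |P − U| = 34.27.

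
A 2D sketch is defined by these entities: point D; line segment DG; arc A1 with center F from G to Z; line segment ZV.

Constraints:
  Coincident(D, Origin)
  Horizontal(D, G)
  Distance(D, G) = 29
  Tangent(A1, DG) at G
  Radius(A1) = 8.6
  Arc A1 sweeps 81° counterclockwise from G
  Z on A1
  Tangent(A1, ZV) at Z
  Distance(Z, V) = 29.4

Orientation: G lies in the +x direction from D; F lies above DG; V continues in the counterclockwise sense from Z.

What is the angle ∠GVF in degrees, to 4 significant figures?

5.467°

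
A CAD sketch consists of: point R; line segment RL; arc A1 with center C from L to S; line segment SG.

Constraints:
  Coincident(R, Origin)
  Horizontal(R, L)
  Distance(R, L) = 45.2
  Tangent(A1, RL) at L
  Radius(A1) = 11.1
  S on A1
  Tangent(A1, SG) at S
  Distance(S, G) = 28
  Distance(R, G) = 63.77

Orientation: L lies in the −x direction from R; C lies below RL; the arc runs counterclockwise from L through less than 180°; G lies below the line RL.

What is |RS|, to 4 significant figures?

57.64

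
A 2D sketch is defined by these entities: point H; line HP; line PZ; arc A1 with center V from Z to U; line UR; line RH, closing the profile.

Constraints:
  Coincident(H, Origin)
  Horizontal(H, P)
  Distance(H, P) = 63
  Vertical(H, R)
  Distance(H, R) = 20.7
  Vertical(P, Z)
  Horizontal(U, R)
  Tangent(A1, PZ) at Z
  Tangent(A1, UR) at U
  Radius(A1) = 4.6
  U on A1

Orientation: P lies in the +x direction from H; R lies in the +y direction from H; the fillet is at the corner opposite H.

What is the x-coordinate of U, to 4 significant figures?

58.40

H is at the origin; HP is horizontal with |HP| = 63.0 and P on the +x side, so P = (63.00, 0.000). H and R share the same x with |HR| = 20.7 and R on the +y side, so R = (0.000, 20.70). The virtual corner opposite H is at (63.00, 20.70). The tangent condition forces VZ to be normal to PZ and tangency of A1 to UR means the radius VU is perpendicular to UR, with radius 4.6, so the center V sits 4.6 in from both sides at V = (58.40, 16.10). That places the tangent points at Z = (63.00, 16.10) on PZ and U = (58.40, 20.70) on UR. So U.x = 58.40.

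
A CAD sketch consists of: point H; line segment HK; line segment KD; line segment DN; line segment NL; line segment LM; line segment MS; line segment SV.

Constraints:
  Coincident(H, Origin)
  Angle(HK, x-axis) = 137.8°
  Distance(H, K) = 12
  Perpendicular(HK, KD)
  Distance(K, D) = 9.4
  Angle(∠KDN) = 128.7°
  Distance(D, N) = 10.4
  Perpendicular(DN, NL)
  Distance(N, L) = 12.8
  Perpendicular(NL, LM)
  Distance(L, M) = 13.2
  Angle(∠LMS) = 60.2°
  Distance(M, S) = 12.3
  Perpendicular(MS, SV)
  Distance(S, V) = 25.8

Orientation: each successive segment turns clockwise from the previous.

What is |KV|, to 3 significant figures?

32.5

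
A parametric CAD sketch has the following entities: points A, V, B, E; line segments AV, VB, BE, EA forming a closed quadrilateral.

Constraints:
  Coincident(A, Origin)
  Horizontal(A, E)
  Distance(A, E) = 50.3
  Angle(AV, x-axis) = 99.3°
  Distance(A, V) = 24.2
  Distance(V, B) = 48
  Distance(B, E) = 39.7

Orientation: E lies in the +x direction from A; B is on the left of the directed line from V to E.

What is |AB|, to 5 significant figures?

56.951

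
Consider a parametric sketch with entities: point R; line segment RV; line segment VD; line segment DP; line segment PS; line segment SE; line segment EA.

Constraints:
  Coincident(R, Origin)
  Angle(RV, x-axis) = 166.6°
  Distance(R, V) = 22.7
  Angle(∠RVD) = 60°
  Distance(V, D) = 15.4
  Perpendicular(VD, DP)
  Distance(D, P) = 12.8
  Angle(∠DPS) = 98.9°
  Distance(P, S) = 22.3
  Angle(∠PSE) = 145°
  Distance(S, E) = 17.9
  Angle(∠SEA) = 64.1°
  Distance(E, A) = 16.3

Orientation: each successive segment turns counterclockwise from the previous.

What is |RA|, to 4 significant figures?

30.07

R is at the origin; RV runs at 166.6° with length 22.7, so V = (-22.08, 5.261). ∠RVD = 60.0° gives VD at -73.40° from the x-axis; with |VD| = 15.4, D = (-17.68, -9.497). The perpendicularity gives DP at right angles to VD, so DP runs at 16.60°; with |DP| = 12.8, P = (-5.416, -5.841). ∠DPS = 98.9° gives PS at 97.70° from the x-axis; with |PS| = 22.3, S = (-8.404, 16.26). ∠PSE = 145.0° gives SE at 132.7° from the x-axis; with |SE| = 17.9, E = (-20.54, 29.41). ∠SEA = 64.1° gives EA at -111.4° from the x-axis; with |EA| = 16.3, A = (-26.49, 14.24). Then |RA| = |A − R| = 30.07.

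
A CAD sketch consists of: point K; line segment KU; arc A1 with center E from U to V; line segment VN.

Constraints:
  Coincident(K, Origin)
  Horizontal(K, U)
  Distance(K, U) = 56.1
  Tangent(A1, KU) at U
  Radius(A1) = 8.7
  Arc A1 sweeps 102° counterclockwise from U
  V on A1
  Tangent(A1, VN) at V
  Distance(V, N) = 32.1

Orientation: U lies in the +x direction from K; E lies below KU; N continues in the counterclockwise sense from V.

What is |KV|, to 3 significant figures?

48.7

K is at the origin; K and U share the same y with |KU| = 56.1 and U on the +x side, so U = (56.1, 0.00). A1 meets KU tangentially, so EU is at right angles to KU, so E = U + (0, -8.7) = (56.1, -8.70). On A1, U sits at bearing 90° from E; a 102° counterclockwise sweep puts V at bearing 192°, so V = E + 8.7·(cos 192°, sin 192°) = (47.6, -10.5). Then |KV| = |V − K| = 48.7.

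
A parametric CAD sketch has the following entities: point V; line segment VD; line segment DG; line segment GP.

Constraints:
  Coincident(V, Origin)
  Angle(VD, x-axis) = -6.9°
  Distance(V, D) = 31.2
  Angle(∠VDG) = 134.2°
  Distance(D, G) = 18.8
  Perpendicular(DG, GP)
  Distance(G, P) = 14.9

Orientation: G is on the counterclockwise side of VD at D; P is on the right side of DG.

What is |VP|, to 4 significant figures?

55.08

V is at the origin; VD runs at -6.9° with length 31.2, so D = 31.2·(cos -6.9°, sin -6.9°) = (30.97, -3.748). ∠VDG = 134.2°, so DG runs at -6.9° + (180° − 134.2°) = 38.90° from the x-axis; with |DG| = 18.8, G = D + 18.8·(cos 38.90°, sin 38.90°) = (45.61, 8.057). DG ⟂ GP; with |GP| = 14.9 on the right of DG, P = G + 14.9·(0.6280, -0.7782) = (54.96, -3.538). Then |VP| = |P − V| = 55.08.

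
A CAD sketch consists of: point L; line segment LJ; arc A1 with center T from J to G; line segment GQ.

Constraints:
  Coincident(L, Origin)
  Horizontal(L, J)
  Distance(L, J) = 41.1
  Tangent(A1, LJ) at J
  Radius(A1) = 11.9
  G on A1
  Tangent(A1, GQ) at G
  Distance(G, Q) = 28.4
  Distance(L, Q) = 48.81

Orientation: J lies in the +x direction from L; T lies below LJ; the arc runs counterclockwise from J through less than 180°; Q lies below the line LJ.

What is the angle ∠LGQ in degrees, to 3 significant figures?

109°

L is at the origin; L and J share the same y with |LJ| = 41.1 and J on the +x side, so J = (41.1, 0.00). Tangency of A1 to LJ means the radius TJ is perpendicular to LJ, so T = J + (0, -11.9) = (41.1, -11.9). Since TG ⟂ GQ (tangency), |TQ| = √(11.9² + 28.4²) = 30.8 regardless of where G sits on A1. So Q lies on both circle(L, 48.81) and circle(T, 30.8); the below-LJ intersection is Q = (28.2, -39.9). G is the foot of the tangent from Q: G = (29.2, -11.5).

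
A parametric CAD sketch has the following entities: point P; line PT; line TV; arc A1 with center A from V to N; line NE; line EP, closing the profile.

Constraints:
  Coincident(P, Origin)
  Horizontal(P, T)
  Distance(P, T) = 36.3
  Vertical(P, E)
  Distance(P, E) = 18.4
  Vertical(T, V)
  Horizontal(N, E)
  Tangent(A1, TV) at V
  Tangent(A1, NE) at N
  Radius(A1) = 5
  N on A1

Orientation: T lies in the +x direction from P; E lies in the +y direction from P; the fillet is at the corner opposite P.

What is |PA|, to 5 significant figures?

34.048

P is at the origin; P and T share the same y with |PT| = 36.3 and T on the +x side, so T = (36.300, 0.0000). P and E share the same x with |PE| = 18.4 and E on the +y side, so E = (0.0000, 18.400). The virtual corner opposite P is at (36.300, 18.400). A1 meets TV tangentially, so AV is at right angles to TV and A1 meets NE tangentially, so AN is at right angles to NE, with radius 5.0, so the center A sits 5.0 in from both sides at A = (31.300, 13.400). Then |PA| = |A − P| = 34.048.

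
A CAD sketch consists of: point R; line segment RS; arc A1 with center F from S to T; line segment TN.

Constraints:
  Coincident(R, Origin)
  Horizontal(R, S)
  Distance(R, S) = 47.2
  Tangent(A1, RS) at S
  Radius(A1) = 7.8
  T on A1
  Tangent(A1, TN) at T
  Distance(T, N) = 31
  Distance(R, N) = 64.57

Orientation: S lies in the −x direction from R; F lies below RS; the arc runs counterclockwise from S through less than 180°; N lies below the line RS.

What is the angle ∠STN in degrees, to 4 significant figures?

131.4°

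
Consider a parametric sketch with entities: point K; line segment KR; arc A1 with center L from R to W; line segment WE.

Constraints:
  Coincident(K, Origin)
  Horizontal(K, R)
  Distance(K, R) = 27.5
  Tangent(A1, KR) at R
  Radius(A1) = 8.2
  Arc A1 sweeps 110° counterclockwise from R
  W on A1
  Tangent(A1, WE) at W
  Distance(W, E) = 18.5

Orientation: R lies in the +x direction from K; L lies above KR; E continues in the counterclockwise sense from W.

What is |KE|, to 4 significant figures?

40.50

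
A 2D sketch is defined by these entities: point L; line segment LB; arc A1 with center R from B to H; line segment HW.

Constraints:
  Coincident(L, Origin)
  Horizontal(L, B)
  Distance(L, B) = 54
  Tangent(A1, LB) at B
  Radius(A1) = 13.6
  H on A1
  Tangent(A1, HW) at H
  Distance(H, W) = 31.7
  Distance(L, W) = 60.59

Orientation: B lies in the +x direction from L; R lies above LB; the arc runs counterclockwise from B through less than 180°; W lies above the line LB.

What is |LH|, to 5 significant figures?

67.552

L is at the origin; L and B share the same y with |LB| = 54.0 and B on the +x side, so B = (54.000, 0.0000). Since A1 is tangent to LB there, RB ⟂ LB, so R = B + (0, 13.6) = (54.000, 13.600). Since RH ⟂ HW (tangency), |RW| = √(13.6² + 31.7²) = 34.494 regardless of where H sits on A1. So W lies on both circle(L, 60.59) and circle(R, 34.494); the above-LB intersection is W = (40.291, 45.253). H is the foot of the tangent from W: H = (63.338, 23.488).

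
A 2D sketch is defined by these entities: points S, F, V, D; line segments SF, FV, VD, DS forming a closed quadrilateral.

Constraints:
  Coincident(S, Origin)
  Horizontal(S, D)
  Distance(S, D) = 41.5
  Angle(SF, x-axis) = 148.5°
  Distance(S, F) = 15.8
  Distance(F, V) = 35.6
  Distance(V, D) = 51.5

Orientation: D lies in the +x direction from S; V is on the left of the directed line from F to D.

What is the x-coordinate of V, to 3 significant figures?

6.47

S is at the origin; SD is horizontal with |SD| = 41.5 and D in +x, so D = (41.5, 0). SF runs at 148.5° with |SF| = 15.8, so F = (-13.5, 8.26). V is determined by |FV| = 35.6 and |VD| = 51.5 together: it lies at the intersection of circle(F, 35.6) and circle(D, 51.5). With |FD| = 55.6, the foot of the radical line on FD is 15.3 from F and the perpendicular offset is √(35.6² − 15.3²) = 32.1. Taking the left-of-FD solution: V = (6.47, 37.7).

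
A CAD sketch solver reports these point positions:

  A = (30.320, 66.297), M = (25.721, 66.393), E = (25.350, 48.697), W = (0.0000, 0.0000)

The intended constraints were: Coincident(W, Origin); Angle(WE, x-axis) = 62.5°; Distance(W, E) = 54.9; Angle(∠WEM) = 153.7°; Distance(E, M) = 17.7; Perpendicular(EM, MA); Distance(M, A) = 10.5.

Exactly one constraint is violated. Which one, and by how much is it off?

Distance(M, A) = 10.5 — off by 5.90.

W = (0.00, 0.00) ✓; WE at 62.50° ✓; |WE| = 54.90 ✓; ∠WEM = 153.7° ✓; |EM| = 17.70 ✓; ∠(EM, MA) = 89.99° ✓; |MA| = 4.600 ✗.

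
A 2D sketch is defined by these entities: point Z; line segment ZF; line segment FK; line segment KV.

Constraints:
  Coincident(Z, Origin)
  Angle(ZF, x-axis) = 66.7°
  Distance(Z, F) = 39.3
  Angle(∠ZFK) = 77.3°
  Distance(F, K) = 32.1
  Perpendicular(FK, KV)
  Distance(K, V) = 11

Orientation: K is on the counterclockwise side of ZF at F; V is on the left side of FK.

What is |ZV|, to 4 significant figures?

36.02

Z is at the origin; ZF runs at 66.7° with length 39.3, so F = 39.3·(cos 66.7°, sin 66.7°) = (15.54, 36.09). ∠ZFK = 77.3°, so FK runs at 66.7° + (180° − 77.3°) = 169.4° from the x-axis; with |FK| = 32.1, K = F + 32.1·(cos 169.4°, sin 169.4°) = (-16.01, 42.00). The perpendicularity gives KV at right angles to FK; with |KV| = 11.0 on the left of FK, V = K + 11.0·(-0.1840, -0.9829) = (-18.03, 31.19). Then |ZV| = |V − Z| = 36.02.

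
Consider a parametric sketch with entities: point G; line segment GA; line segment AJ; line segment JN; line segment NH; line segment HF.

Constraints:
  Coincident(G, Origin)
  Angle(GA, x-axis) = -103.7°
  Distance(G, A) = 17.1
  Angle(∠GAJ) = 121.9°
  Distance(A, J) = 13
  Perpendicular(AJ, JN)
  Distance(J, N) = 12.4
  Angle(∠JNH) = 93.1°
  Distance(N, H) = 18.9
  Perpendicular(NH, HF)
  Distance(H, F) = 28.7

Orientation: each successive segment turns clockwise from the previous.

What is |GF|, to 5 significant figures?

29.797

G is at the origin; GA runs at -103.7° with length 17.1, so A = (-4.0499, -16.613). ∠GAJ = 121.9° gives AJ at -161.80° from the x-axis; with |AJ| = 13.0, J = (-16.400, -20.674). AJ ⟂ JN, so JN runs at 108.20°; with |JN| = 12.4, N = (-20.273, -8.8942). ∠JNH = 93.1° gives NH at 21.300° from the x-axis; with |NH| = 18.9, H = (-2.6636, -2.0287). NH ⟂ HF, so HF runs at -68.700°; with |HF| = 28.7, F = (7.7618, -28.768). Then |GF| = |F − G| = 29.797.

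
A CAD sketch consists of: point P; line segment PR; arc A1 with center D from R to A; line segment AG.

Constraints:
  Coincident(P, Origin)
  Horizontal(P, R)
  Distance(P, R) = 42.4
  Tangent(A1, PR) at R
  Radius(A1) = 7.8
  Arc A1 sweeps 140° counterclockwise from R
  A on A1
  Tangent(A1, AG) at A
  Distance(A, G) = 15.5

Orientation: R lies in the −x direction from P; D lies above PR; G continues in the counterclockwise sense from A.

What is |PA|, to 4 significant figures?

39.84

Since A1 is tangent to PR there, DR ⟂ PR, so D = R + (0, 7.8) = (-42.40, 7.800). On A1, R sits at bearing -90° from D; a 140° counterclockwise sweep puts A at bearing 50°, so A = D + 7.8·(cos 50°, sin 50°) = (-37.39, 13.78). Then |PA| = |A − P| = 39.84.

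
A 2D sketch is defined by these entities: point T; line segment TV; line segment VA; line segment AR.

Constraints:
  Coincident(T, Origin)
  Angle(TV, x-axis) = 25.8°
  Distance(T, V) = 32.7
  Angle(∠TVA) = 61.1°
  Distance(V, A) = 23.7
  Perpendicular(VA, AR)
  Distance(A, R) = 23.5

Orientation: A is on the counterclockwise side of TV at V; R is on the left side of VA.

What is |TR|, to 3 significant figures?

9.42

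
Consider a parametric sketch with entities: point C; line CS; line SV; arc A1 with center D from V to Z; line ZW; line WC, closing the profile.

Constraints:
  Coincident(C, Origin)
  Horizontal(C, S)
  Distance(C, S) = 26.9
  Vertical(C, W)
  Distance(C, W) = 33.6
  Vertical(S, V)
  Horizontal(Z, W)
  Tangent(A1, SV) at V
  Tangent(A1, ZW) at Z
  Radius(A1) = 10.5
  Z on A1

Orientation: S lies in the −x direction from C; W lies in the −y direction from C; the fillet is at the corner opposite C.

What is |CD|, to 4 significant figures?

28.33

C is at the origin; CS is horizontal with |CS| = 26.9 and S on the −x side, so S = (-26.90, 0.000). CW is vertical with |CW| = 33.6 and W on the −y side, so W = (0.000, -33.60). The virtual corner opposite C is at (-26.90, -33.60). Since A1 is tangent to SV there, DV ⟂ SV and the tangent condition forces DZ to be normal to ZW, with radius 10.5, so the center D sits 10.5 in from both sides at D = (-16.40, -23.10). Then |CD| = |D − C| = 28.33.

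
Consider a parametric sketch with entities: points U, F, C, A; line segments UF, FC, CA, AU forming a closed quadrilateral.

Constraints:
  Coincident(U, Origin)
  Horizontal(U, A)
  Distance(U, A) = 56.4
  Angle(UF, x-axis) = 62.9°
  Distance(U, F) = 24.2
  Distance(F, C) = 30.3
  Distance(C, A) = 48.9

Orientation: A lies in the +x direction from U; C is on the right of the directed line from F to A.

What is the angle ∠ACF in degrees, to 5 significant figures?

74.614°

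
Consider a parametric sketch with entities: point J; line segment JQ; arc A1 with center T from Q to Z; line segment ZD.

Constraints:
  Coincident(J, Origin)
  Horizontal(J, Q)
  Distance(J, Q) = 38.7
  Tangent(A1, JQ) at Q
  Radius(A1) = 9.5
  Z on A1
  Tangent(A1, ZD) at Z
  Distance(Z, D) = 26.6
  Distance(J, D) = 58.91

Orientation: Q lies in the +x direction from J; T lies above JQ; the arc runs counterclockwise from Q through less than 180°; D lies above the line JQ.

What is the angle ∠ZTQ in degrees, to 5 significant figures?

94.641°

Checks: |JQ| = 38.70 ✓; |TZ| = 9.500 ✓; ∠(TZ, ZD) = 90.00° ✓; |ZD| = 26.60 ✓; |JD| = 58.91 ✓.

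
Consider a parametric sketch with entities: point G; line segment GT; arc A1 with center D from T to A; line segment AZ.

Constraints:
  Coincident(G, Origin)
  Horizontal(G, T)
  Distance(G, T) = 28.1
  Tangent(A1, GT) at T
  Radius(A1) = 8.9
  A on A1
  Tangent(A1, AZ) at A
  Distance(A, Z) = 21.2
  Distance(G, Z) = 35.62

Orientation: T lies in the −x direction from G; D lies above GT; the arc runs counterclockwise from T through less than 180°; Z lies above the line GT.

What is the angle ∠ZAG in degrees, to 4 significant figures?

114.5°

G is at the origin; G and T share the same y with |GT| = 28.1 and T on the −x side, so T = (-28.10, 0.000). The tangent condition forces DT to be normal to GT, so D = T + (0, 8.9) = (-28.10, 8.900). Since DA ⟂ AZ (tangency), |DZ| = √(8.9² + 21.2²) = 22.99 regardless of where A sits on A1. So Z lies on both circle(G, 35.62) and circle(D, 22.99); the above-GT intersection is Z = (-19.11, 30.06). A is the foot of the tangent from Z: A = (-19.20, 8.861).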